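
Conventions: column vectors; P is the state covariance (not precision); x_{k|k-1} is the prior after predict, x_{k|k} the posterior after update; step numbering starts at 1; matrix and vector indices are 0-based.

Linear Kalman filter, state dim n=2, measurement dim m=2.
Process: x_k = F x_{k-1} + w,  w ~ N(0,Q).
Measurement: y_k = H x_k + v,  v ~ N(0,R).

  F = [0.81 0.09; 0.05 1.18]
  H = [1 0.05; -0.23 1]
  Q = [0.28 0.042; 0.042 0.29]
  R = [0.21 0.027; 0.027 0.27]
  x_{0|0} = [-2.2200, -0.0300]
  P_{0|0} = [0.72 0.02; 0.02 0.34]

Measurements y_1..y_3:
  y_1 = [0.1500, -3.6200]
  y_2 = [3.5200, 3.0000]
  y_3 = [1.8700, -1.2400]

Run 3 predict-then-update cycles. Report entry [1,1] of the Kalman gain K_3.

step 1: x^-=[-1.8009, -0.1464]  P^-=[0.7581 0.1265; 0.1265 0.7676]  S=[0.9826 0.0160; 0.0160 1.0195]  K=[0.7789 -0.0592; 0.1560 0.7219]  nu=[1.9582, -3.8878]  x^+=[-0.0455, -2.6476]  P^+=[0.1599 0.0418; 0.0418 0.2087]
step 2: x^-=[-0.2751, -3.1264]  P^-=[0.3927 0.1108; 0.1108 0.5860]  S=[0.6152 0.0755; 0.0755 0.8258]  K=[0.6515 -0.0348; 0.1461 0.6654]  nu=[3.9514, 6.0632]  x^+=[2.0886, 1.4851]  P^+=[0.1339 0.0390; 0.0390 0.1926]
step 3: x^-=[1.8254, 1.8568]  P^-=[0.3751 0.1053; 0.1053 0.5631]  S=[0.5971 0.0730; 0.0730 0.8045]  K=[0.6413 -0.0345; 0.1433 0.6568]  nu=[-0.0482, -2.6770]  x^+=[1.8868, 0.0916]  P^+=[0.1318 0.0383; 0.0383 0.1900]

K[1,1] = 0.6568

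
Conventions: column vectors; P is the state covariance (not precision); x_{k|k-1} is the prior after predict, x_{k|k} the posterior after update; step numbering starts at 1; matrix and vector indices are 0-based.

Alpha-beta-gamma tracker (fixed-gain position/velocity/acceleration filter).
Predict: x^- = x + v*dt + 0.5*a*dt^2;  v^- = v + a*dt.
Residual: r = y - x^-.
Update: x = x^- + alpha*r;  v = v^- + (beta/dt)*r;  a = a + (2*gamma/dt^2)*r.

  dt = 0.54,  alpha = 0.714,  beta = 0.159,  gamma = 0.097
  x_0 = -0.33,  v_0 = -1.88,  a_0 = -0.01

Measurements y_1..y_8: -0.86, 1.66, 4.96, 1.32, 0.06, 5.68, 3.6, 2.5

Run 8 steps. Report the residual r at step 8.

step 1: x_pred=-1.3467  r=0.4867  x^+=-0.9992  v^+=-1.7421  a^+=0.3138
step 2: x_pred=-1.8942  r=3.5542  x^+=0.6435  v^+=-0.5262  a^+=2.6783
step 3: x_pred=0.7499  r=4.2101  x^+=3.7559  v^+=2.1598  a^+=5.4793
step 4: x_pred=5.7211  r=-4.4011  x^+=2.5787  v^+=3.8227  a^+=2.5513
step 5: x_pred=5.0150  r=-4.9550  x^+=1.4771  v^+=3.7415  a^+=-0.7452
step 6: x_pred=3.3889  r=2.2911  x^+=5.0247  v^+=4.0137  a^+=0.7791
step 7: x_pred=7.3057  r=-3.7057  x^+=4.6598  v^+=3.3432  a^+=-1.6863
step 8: x_pred=6.2193  r=-3.7193  x^+=3.5637  v^+=1.3375  a^+=-4.1608

resid = -3.7193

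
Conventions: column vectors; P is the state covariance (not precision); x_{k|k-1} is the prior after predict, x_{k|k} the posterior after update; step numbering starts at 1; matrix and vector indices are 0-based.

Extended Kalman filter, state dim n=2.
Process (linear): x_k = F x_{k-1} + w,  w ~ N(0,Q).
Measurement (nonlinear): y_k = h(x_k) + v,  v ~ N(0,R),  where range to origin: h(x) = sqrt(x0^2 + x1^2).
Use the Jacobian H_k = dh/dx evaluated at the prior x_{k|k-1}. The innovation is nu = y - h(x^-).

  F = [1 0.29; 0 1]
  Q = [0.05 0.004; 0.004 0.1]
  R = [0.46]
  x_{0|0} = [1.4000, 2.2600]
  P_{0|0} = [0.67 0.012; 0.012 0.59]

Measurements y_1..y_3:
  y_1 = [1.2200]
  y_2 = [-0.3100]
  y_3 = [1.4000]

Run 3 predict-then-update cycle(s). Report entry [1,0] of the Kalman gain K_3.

step 1: x^-=[2.0554, 2.2600]  P^-=[0.7766 0.1871; 0.1871 0.6900]  H_jac=[0.6728 0.7398]  S=[1.3755]  K=[0.4805; 0.4626]  nu=[-1.8349]  x^+=[1.1737, 1.4111]  P^+=[0.4590 -0.1187; -0.1187 0.3956]
step 2: x^-=[1.5829, 1.4111]  P^-=[0.4734 0.0001; 0.0001 0.4956]  H_jac=[0.7465 0.6654]  S=[0.9433]  K=[0.3747; 0.3496]  nu=[-2.4306]  x^+=[0.6722, 0.5613]  P^+=[0.3410 -0.1235; -0.1235 0.3803]
step 3: x^-=[0.8350, 0.5613]  P^-=[0.3513 -0.0092; -0.0092 0.4803]  H_jac=[0.8299 0.5579]  S=[0.8429]  K=[0.3398; 0.3087]  nu=[0.3939]  x^+=[0.9689, 0.6829]  P^+=[0.2540 -0.0977; -0.0977 0.3999]

K[1,0] = 0.3087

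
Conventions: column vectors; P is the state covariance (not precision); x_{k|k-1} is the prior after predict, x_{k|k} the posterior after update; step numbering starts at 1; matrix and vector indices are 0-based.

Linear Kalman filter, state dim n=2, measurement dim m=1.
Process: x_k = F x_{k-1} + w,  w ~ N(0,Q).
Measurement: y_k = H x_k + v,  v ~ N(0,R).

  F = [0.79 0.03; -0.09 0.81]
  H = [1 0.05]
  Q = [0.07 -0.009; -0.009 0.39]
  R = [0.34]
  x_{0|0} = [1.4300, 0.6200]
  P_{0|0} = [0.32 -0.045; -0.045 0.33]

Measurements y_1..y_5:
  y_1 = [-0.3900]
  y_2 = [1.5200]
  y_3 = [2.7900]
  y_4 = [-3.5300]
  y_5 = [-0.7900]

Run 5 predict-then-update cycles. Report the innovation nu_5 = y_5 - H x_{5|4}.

innov = [-0.5598]

step 1: x^-=[1.1483, 0.3735]  P^-=[0.2679 -0.0524; -0.0524 0.6157]  S=[0.6042]  K=[0.4390; -0.0358]  nu=[-1.5570]  x^+=[0.4647, 0.4292]  P^+=[0.1514 -0.0429; -0.0429 0.6149]
step 2: x^-=[0.3800, 0.3058]  P^-=[0.1630 -0.0322; -0.0322 0.8009]  S=[0.5018]  K=[0.3217; 0.0157]  nu=[1.1247]  x^+=[0.7418, 0.3235]  P^+=[0.1111 -0.0347; -0.0347 0.8008]
step 3: x^-=[0.5957, 0.1953]  P^-=[0.1384 -0.0196; -0.0196 0.9214]  S=[0.4788]  K=[0.2871; 0.0554]  nu=[2.1845]  x^+=[1.2228, 0.3163]  P^+=[0.0990 -0.0272; -0.0272 0.9199]
step 4: x^-=[0.9755, 0.1461]  P^-=[0.1313 -0.0110; -0.0110 0.9983]  S=[0.4727]  K=[0.2766; 0.0823]  nu=[-4.5128]  x^+=[-0.2728, -0.2255]  P^+=[0.0951 -0.0218; -0.0218 0.9951]
step 5: x^-=[-0.2223, -0.1581]  P^-=[0.1292 -0.0054; -0.0054 1.0468]  S=[0.4713]  K=[0.2736; 0.0995]  nu=[-0.5598]  x^+=[-0.3754, -0.2138]  P^+=[0.0939 -0.0183; -0.0183 1.0422]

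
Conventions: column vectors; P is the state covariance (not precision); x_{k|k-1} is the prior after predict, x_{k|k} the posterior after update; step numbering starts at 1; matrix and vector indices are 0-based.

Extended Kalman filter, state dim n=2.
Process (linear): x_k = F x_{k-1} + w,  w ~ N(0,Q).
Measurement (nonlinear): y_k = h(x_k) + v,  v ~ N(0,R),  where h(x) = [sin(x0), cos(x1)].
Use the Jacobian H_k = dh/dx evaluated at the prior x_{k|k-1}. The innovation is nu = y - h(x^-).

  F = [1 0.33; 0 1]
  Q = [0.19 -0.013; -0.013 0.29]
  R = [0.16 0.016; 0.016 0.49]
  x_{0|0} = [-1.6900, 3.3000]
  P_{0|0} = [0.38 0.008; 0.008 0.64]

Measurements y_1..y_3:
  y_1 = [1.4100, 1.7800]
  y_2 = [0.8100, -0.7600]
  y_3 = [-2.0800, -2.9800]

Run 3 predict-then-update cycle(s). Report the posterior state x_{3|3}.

step 1: x^-=[-0.6010, 3.3000]  P^-=[0.6450 0.2062; 0.2062 0.9300]  H_jac=[0.8248 0.0000; 0.0000 0.1577]  S=[0.5987 0.0428; 0.0428 0.5131]  K=[0.8892 -0.0108; 0.2652 0.2638]  nu=[1.9755, 2.7675]  x^+=[1.1257, 4.5538]  P^+=[0.1723 0.0566; 0.0566 0.8462]
step 2: x^-=[2.6284, 4.5538]  P^-=[0.4918 0.3228; 0.3228 1.1362]  H_jac=[-0.8712 0.0000; 0.0000 0.9875]  S=[0.5333 -0.2617; -0.2617 1.5979]  K=[-0.7672 0.0738; -0.1988 0.6696]  nu=[0.3191, -0.6021]  x^+=[2.3392, 4.0872]  P^+=[0.1395 0.0242; 0.0242 0.3291]
step 3: x^-=[3.6880, 4.0872]  P^-=[0.3814 0.1198; 0.1198 0.6191]  H_jac=[-0.8544 0.0000; 0.0000 0.8109]  S=[0.4384 -0.0670; -0.0670 0.8970]  K=[-0.7351 0.0534; -0.1497 0.5484]  nu=[-1.5604, -2.3948]  x^+=[4.7071, 3.0074]  P^+=[0.1367 0.0178; 0.0178 0.3284]

x_post = [4.7071, 3.0074]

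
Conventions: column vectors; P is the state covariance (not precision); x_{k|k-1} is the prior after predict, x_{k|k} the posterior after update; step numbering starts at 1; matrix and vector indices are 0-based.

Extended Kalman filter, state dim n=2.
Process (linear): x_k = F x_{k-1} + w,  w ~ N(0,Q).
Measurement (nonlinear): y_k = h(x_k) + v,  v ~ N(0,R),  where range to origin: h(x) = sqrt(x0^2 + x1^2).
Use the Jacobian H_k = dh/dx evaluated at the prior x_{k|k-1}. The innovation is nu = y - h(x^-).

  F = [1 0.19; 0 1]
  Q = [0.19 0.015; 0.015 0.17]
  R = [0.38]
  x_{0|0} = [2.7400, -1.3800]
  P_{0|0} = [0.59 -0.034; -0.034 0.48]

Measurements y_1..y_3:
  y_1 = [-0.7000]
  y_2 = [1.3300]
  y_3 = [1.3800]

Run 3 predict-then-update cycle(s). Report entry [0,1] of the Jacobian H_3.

step 1: x^-=[2.4778, -1.3800]  P^-=[0.7844 0.0722; 0.0722 0.6500]  H_jac=[0.8736 -0.4866]  S=[1.0712]  K=[0.6069; -0.2364]  nu=[-3.5362]  x^+=[0.3315, -0.5442]  P^+=[0.3898 0.2259; 0.2259 0.5902]
step 2: x^-=[0.2281, -0.5442]  P^-=[0.6869 0.3530; 0.3530 0.7602]  H_jac=[0.3866 -0.9222]  S=[0.8775]  K=[-0.0683; -0.6434]  nu=[0.7399]  x^+=[0.1776, -1.0202]  P^+=[0.6828 0.3144; 0.3144 0.3969]
step 3: x^-=[-0.0163, -1.0202]  P^-=[1.0067 0.4048; 0.4048 0.5669]  H_jac=[-0.0159 -0.9999]  S=[0.9599]  K=[-0.4384; -0.5972]  nu=[0.3596]  x^+=[-0.1739, -1.2350]  P^+=[0.8222 0.1535; 0.1535 0.2245]

H_jac[0,1] = -0.9999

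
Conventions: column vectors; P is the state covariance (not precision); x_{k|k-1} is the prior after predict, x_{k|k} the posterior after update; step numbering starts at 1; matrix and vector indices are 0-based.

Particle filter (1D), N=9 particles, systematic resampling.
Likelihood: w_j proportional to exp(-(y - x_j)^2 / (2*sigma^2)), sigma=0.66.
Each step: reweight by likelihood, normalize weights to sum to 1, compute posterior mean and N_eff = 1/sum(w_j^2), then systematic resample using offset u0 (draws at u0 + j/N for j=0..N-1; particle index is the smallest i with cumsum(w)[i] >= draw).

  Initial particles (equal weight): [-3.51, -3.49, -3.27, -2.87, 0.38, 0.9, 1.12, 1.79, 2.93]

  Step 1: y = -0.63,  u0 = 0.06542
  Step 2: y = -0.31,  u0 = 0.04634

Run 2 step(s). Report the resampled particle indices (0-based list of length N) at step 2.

resampled_idx = [0, 1, 2, 2, 3, 4, 5, 6, 7]

step 1: w=[0.0002, 0.0002, 0.0008, 0.0076, 0.7512, 0.1650, 0.0721, 0.0029, 0.0000]  mean=0.4939  Neff=1.6755  idx=[4, 4, 4, 4, 4, 4, 4, 5, 6]
step 2: w=[0.1336, 0.1336, 0.1336, 0.1336, 0.1336, 0.1336, 0.1336, 0.0430, 0.0221]  mean=0.4187  Neff=7.8608  idx=[0, 1, 2, 2, 3, 4, 5, 6, 7]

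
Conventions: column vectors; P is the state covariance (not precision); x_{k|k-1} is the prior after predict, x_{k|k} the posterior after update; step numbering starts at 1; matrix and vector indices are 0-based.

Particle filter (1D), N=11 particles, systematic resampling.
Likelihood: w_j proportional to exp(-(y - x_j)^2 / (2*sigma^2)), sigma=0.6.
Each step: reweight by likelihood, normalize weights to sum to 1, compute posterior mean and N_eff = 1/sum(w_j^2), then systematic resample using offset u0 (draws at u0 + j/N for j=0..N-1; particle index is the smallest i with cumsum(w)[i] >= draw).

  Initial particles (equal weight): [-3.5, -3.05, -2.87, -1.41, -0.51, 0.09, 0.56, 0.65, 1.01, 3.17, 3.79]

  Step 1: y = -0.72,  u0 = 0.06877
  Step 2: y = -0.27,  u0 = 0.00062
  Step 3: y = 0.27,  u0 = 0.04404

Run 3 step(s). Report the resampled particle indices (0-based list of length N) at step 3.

resampled_idx = [1, 2, 4, 5, 6, 7, 8, 9, 9, 10, 10]

step 1: w=[0.0000, 0.0003, 0.0008, 0.2514, 0.4581, 0.1958, 0.0500, 0.0359, 0.0076, 0.0000, 0.0000]  mean=-0.5145  Neff=3.1718  idx=[3, 3, 3, 4, 4, 4, 4, 4, 5, 5, 7]
step 2: w=[0.0232, 0.0232, 0.0232, 0.1302, 0.1302, 0.1302, 0.1302, 0.1302, 0.1178, 0.1178, 0.0435]  mean=-0.3807  Neff=8.6142  idx=[0, 3, 3, 4, 5, 5, 6, 7, 8, 8, 9]
step 3: w=[0.0034, 0.0729, 0.0729, 0.0729, 0.0729, 0.0729, 0.0729, 0.0729, 0.1622, 0.1622, 0.1622]  mean=-0.2211  Neff=8.6141  idx=[1, 2, 4, 5, 6, 7, 8, 9, 9, 10, 10]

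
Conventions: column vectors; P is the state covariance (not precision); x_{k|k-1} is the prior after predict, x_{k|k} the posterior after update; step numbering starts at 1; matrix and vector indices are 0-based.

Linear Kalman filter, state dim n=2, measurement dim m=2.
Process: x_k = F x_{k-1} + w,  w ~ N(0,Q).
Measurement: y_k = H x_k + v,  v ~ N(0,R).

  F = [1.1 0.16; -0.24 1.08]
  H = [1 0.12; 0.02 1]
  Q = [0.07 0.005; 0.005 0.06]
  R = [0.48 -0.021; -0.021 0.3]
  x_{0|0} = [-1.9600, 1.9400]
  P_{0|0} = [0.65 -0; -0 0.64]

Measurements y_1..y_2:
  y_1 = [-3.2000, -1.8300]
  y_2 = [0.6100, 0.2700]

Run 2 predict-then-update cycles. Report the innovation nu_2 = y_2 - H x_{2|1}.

innov = [3.6576, 0.4119]

step 1: x^-=[-1.8456, 2.5656]  P^-=[0.8729 -0.0560; -0.0560 0.8439]  S=[1.3516 0.0416; 0.0416 1.1420]  K=[0.6426 -0.0572; 0.0108 0.7376]  nu=[-1.6623, -4.3587]  x^+=[-2.6647, -0.6673]  P^+=[0.3141 -0.0369; -0.0369 0.2218]
step 2: x^-=[-3.0379, -0.0812]  P^-=[0.4427 -0.0820; -0.0820 0.3559]  S=[0.9082 -0.0517; -0.0517 0.6528]  K=[0.4724 -0.0747; -0.0125 0.5417]  nu=[3.6576, 0.4119]  x^+=[-1.3408, 0.0963]  P^+=[0.2328 -0.0370; -0.0370 0.1635]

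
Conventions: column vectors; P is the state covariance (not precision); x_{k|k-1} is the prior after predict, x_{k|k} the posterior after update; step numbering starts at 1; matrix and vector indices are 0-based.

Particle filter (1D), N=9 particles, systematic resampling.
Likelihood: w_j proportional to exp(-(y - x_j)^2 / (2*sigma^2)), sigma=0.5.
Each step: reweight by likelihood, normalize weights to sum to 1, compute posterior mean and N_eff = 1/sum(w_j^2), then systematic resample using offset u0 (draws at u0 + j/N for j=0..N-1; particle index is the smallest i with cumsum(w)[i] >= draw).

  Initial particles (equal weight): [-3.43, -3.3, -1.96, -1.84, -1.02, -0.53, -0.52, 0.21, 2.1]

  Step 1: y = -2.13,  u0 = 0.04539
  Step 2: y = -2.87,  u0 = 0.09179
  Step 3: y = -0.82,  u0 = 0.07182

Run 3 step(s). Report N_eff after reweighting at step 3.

N_eff = 5.6378

step 1: w=[0.0172, 0.0326, 0.4756, 0.4259, 0.0429, 0.0030, 0.0028, 0.0000, 0.0000]  mean=-1.9291  Neff=2.4342  idx=[1, 2, 2, 2, 2, 3, 3, 3, 3]
step 2: w=[0.3573, 0.0987, 0.0987, 0.0987, 0.0987, 0.0620, 0.0620, 0.0620, 0.0620]  mean=-2.4090  Neff=5.4946  idx=[0, 0, 0, 1, 2, 3, 5, 6, 8]
step 3: w=[0.0000, 0.0000, 0.0000, 0.1244, 0.1244, 0.1244, 0.2089, 0.2089, 0.2089]  mean=-1.8848  Neff=5.6378  idx=[3, 4, 5, 6, 6, 7, 7, 8, 8]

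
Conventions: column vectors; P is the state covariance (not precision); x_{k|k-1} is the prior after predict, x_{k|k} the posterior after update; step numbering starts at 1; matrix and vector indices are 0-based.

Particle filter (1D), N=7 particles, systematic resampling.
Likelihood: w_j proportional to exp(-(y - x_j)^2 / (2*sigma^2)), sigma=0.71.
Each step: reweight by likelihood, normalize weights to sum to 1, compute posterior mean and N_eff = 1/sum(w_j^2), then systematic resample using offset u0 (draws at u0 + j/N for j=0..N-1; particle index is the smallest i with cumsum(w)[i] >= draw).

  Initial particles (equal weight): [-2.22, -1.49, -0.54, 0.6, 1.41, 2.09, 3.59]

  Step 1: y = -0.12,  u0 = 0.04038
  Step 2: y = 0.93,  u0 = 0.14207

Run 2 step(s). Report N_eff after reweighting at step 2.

N_eff = 3.7781

step 1: w=[0.0074, 0.0908, 0.4905, 0.3494, 0.0573, 0.0046, 0.0000]  mean=-0.1165  Neff=2.6717  idx=[1, 2, 2, 2, 3, 3, 3]
step 2: w=[0.0010, 0.0385, 0.0385, 0.0385, 0.2945, 0.2945, 0.2945]  mean=0.4664  Neff=3.7781  idx=[4, 4, 5, 5, 6, 6, 6]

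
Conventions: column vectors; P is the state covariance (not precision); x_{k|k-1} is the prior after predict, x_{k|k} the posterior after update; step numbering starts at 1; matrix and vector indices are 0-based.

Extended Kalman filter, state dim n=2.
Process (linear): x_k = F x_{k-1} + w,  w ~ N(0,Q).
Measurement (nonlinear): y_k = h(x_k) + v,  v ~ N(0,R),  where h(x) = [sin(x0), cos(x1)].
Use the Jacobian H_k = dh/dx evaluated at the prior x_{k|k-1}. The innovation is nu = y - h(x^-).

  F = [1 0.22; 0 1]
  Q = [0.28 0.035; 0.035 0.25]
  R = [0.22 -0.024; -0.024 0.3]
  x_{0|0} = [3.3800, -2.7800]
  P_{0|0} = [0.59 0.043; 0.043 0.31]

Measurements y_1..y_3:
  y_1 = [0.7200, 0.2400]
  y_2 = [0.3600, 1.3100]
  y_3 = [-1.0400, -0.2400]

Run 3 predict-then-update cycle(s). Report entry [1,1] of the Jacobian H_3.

step 1: x^-=[2.7684, -2.7800]  P^-=[0.9039 0.1462; 0.1462 0.5600]  H_jac=[-0.9312 0.0000; 0.0000 0.3538]  S=[1.0038 -0.0722; -0.0722 0.3701]  K=[-0.8403 -0.0241; -0.0985 0.5161]  nu=[0.3554, 1.1753]  x^+=[2.4414, -2.2084]  P^+=[0.1979 0.0366; 0.0366 0.4443]
step 2: x^-=[1.9556, -2.2084]  P^-=[0.5155 0.1693; 0.1693 0.6943]  H_jac=[-0.3754 0.0000; 0.0000 0.8035]  S=[0.2926 -0.0751; -0.0751 0.7483]  K=[-0.6308 0.1185; -0.0266 0.7429]  nu=[-0.5669, 1.9053]  x^+=[2.5391, -0.7779]  P^+=[0.3773 0.0631; 0.0631 0.2782]
step 3: x^-=[2.3679, -0.7779]  P^-=[0.6985 0.1593; 0.1593 0.5282]  H_jac=[-0.7154 0.0000; 0.0000 0.7018]  S=[0.5775 -0.1040; -0.1040 0.5601]  K=[-0.8581 0.0403; -0.0809 0.6467]  nu=[-1.7388, -0.9524]  x^+=[3.8215, -1.2532]  P^+=[0.2652 0.0466; 0.0466 0.2792]

H_jac[1,1] = 0.7018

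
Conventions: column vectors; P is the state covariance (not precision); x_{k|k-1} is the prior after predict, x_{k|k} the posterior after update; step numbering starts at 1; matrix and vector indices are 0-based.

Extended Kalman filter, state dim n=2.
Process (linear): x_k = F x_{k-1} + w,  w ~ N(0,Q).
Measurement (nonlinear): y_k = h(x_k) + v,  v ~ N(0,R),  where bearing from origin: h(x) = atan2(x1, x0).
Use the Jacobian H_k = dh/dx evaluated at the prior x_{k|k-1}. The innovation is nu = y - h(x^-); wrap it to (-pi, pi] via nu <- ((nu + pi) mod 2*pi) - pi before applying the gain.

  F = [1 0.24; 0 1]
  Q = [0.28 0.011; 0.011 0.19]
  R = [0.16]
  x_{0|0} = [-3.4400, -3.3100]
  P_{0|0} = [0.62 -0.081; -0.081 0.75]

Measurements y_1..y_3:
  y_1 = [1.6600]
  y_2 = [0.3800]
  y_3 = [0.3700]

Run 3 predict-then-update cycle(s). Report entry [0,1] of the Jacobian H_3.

step 1: x^-=[-4.2344, -3.3100]  P^-=[0.9043 0.1100; 0.1100 0.9400]  H_jac=[0.1146 -0.1466]  S=[0.1884]  K=[0.4645; -0.6646]  nu=[-2.1451]  x^+=[-5.2308, -1.8845]  P^+=[0.8637 0.1681; 0.1681 0.8568]
step 2: x^-=[-5.6830, -1.8845]  P^-=[1.2737 0.3848; 0.3848 1.0468]  H_jac=[0.0526 -0.1585]  S=[0.1834]  K=[0.0325; -0.7945]  nu=[-3.0818]  x^+=[-5.7831, 0.5640]  P^+=[1.2735 0.3895; 0.3895 0.9310]
step 3: x^-=[-5.6478, 0.5640]  P^-=[1.7941 0.6240; 0.6240 1.1210]  H_jac=[-0.0175 -0.1753]  S=[0.1988]  K=[-0.7081; -1.0434]  nu=[-2.6721]  x^+=[-3.7556, 3.3519]  P^+=[1.6944 0.4771; 0.4771 0.9046]

H_jac[0,1] = -0.1753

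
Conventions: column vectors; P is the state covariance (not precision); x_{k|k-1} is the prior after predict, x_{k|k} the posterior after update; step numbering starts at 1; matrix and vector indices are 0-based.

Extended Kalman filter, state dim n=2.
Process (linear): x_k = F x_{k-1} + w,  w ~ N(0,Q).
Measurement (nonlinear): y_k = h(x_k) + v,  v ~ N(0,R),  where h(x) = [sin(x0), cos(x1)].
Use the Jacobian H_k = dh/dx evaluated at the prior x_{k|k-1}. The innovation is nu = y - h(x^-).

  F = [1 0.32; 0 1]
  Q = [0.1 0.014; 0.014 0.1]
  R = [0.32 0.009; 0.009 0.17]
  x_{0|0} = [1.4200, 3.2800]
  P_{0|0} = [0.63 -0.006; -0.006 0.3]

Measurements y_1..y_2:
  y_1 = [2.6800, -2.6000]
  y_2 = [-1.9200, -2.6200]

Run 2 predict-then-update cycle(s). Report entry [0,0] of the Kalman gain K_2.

step 1: x^-=[2.4696, 3.2800]  P^-=[0.7569 0.1040; 0.1040 0.4000]  H_jac=[-0.7826 0.0000; 0.0000 0.1380]  S=[0.7835 -0.0022; -0.0022 0.1776]  K=[-0.7558 0.0713; -0.1030 0.3094]  nu=[2.0575, -1.6096]  x^+=[0.7999, 2.5701]  P^+=[0.3082 0.0386; 0.0386 0.3745]
step 2: x^-=[1.6223, 2.5701]  P^-=[0.4712 0.1724; 0.1724 0.4745]  H_jac=[-0.0515 0.0000; 0.0000 -0.5409]  S=[0.3213 0.0138; 0.0138 0.3088]  K=[-0.0627 -0.2992; 0.0081 -0.8315]  nu=[-2.9187, -1.7789]  x^+=[2.3375, 4.0256]  P^+=[0.4418 0.0951; 0.0951 0.2612]

K[0,0] = -0.0627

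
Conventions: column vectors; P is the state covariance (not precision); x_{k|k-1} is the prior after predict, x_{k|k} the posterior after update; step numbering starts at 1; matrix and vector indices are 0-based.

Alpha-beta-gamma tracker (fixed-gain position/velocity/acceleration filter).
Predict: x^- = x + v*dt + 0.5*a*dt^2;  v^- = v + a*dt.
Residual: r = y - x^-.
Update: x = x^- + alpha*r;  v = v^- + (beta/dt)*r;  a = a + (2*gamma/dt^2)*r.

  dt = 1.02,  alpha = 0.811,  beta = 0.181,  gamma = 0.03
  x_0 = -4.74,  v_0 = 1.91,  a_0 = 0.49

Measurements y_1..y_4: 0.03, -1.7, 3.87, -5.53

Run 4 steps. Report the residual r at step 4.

resid = -12.8013

step 1: x_pred=-2.5369  r=2.5669  x^+=-0.4551  v^+=2.8653  a^+=0.6380
step 2: x_pred=2.7994  r=-4.4994  x^+=-0.8496  v^+=2.7177  a^+=0.3786
step 3: x_pred=2.1193  r=1.7507  x^+=3.5391  v^+=3.4145  a^+=0.4795
step 4: x_pred=7.2713  r=-12.8013  x^+=-3.1106  v^+=1.6320  a^+=-0.2587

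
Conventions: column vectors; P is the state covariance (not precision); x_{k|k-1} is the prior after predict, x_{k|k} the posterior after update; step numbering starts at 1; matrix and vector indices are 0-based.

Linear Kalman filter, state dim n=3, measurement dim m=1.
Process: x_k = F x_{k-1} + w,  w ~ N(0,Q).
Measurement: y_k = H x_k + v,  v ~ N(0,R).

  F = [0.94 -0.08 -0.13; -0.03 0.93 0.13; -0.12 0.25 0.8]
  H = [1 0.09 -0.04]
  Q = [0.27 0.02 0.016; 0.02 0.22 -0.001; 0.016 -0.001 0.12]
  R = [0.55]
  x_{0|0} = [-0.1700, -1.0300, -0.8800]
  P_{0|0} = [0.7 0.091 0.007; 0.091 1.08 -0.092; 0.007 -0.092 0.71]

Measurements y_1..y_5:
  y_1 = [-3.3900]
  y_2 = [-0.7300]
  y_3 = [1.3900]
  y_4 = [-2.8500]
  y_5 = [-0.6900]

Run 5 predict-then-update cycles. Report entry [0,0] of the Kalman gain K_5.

K[0,0] = 0.5485

step 1: x^-=[0.0370, -1.0672, -0.9411]  P^-=[0.8901 0.0006 -0.1219; 0.0006 1.1393 0.2439; -0.1219 0.2439 0.6084]  S=[1.4584]  K=[0.6137; 0.0641; -0.0852]  nu=[-3.3686]  x^+=[-2.0303, -1.2830, -0.6541]  P^+=[0.3408 -0.0567 -0.0456; -0.0567 1.1334 0.2519; -0.0456 0.2519 0.5978]
step 2: x^-=[-1.7209, -1.2173, -0.6004]  P^-=[0.6134 -0.1726 -0.1805; -0.1726 1.2751 0.5300; -0.1805 0.5300 0.6912]  S=[1.1544]  K=[0.5242; -0.0684; -0.1390]  nu=[1.0764]  x^+=[-1.1566, -1.2910, -0.7499]  P^+=[0.2962 -0.1311 -0.0964; -0.1311 1.2697 0.5191; -0.0964 0.5191 0.6689]
step 3: x^-=[-0.8865, -1.2634, -0.7839]  P^-=[0.6053 -0.2894 -0.2685; -0.2894 1.4633 0.7873; -0.2685 0.7873 0.8657]  S=[1.1322]  K=[0.5211; -0.1671; -0.2052]  nu=[2.3588]  x^+=[0.3426, -1.6575, -1.2679]  P^+=[0.2979 -0.1908 -0.1475; -0.1908 1.4317 0.7485; -0.1475 0.7485 0.8181]
step 4: x^-=[0.6195, -1.7166, -1.4698]  P^-=[0.6365 -0.3929 -0.3634; -0.3929 1.6651 1.0278; -0.3634 1.0278 1.0765]  S=[1.1527]  K=[0.5341; -0.2465; -0.2724]  nu=[-3.3738]  x^+=[-1.1825, -0.8850, -0.5508]  P^+=[0.3076 -0.2411 -0.1957; -0.2411 1.5951 0.9504; -0.1957 0.9504 0.9910]
step 5: x^-=[-0.9692, -0.8591, -0.5199]  P^-=[0.6727 -0.4849 -0.4546; -0.4849 1.8614 1.2485; -0.4546 1.2485 1.2906]  S=[1.1799]  K=[0.5485; -0.3113; -0.3338]  nu=[0.3357]  x^+=[-0.7850, -0.9637, -0.6320]  P^+=[0.3177 -0.2834 -0.2386; -0.2834 1.7470 1.1259; -0.2386 1.1259 1.1591]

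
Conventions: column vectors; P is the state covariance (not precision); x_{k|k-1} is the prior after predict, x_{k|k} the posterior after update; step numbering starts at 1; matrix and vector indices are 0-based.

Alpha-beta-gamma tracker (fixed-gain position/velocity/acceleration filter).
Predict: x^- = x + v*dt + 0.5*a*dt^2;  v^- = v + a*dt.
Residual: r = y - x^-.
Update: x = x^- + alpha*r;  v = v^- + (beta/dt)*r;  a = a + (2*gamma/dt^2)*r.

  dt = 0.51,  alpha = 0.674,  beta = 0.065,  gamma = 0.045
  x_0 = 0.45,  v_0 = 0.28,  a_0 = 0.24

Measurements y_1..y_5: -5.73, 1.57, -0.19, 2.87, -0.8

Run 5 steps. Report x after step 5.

x_post = 0.0679

step 1: x_pred=0.6240  r=-6.3540  x^+=-3.6586  v^+=-0.4074  a^+=-1.9586
step 2: x_pred=-4.1211  r=5.6911  x^+=-0.2853  v^+=-0.6810  a^+=0.0106
step 3: x_pred=-0.6312  r=0.4412  x^+=-0.3338  v^+=-0.6193  a^+=0.1633
step 4: x_pred=-0.6285  r=3.4985  x^+=1.7295  v^+=-0.0902  a^+=1.3738
step 5: x_pred=1.8622  r=-2.6622  x^+=0.0679  v^+=0.2712  a^+=0.4527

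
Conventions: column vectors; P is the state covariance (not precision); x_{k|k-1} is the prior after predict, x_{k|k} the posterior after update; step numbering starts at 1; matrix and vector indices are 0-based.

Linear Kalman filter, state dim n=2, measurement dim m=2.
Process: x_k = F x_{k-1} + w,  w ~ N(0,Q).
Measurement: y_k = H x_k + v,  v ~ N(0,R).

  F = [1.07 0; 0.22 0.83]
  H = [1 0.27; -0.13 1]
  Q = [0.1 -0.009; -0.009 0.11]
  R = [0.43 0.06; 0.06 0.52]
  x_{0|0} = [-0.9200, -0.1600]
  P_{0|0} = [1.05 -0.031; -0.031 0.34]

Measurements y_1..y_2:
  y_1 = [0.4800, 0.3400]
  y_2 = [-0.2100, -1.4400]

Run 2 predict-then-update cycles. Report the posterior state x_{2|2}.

step 1: x^-=[-0.9844, -0.3352]  P^-=[1.3021 0.2106; 0.2106 0.3837]  S=[1.8739 0.1976; 0.1976 0.8710]  K=[0.7379 -0.1199; 0.1276 0.3802]  nu=[1.5549, 0.5472]  x^+=[0.0973, 0.0713]  P^+=[0.3043 0.0215; 0.0215 0.2081]
step 2: x^-=[0.1042, 0.0806]  P^-=[0.4484 0.0817; 0.0817 0.2760]  S=[0.9426 0.1551; 0.1551 0.7823]  K=[0.5108 -0.0713; 0.1136 0.3167]  nu=[-0.3359, -1.5070]  x^+=[0.0400, -0.4348]  P^+=[0.2097 0.0208; 0.0208 0.1742]

x_post = [0.0400, -0.4348]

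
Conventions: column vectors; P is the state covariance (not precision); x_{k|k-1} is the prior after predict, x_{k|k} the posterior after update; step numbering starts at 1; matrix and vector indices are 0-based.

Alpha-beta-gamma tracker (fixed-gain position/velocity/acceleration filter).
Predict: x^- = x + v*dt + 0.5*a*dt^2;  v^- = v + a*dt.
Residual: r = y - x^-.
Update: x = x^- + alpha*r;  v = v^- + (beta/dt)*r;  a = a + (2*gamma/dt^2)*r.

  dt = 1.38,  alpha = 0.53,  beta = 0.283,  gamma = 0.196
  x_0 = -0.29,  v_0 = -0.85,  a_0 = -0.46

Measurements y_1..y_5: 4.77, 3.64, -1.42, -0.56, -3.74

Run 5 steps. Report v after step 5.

v_post = -2.5171

step 1: x_pred=-1.9010  r=6.6710  x^+=1.6346  v^+=-0.1168  a^+=0.9132
step 2: x_pred=2.3430  r=1.2970  x^+=3.0304  v^+=1.4094  a^+=1.1801
step 3: x_pred=6.0991  r=-7.5191  x^+=2.1140  v^+=1.4960  a^+=-0.3676
step 4: x_pred=3.8284  r=-4.3884  x^+=1.5026  v^+=0.0888  a^+=-1.2709
step 5: x_pred=0.4149  r=-4.1549  x^+=-1.7872  v^+=-2.5171  a^+=-2.1261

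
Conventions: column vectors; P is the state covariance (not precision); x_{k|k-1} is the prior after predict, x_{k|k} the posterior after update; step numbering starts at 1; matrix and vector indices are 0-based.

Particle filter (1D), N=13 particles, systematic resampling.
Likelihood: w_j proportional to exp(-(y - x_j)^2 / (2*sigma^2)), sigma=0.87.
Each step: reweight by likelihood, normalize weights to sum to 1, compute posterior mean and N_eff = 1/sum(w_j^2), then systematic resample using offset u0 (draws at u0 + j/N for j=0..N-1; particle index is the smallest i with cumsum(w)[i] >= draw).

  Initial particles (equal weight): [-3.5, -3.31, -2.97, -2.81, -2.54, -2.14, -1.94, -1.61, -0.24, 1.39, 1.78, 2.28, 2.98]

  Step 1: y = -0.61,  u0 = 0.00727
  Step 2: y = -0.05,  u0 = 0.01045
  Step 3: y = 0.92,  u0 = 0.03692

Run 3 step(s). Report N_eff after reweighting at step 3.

N_eff = 11.0798

step 1: w=[0.0018, 0.0037, 0.0114, 0.0184, 0.0385, 0.0961, 0.1403, 0.2331, 0.4123, 0.0321, 0.0104, 0.0018, 0.0001]  mean=-1.0865  Neff=3.9013  idx=[2, 5, 5, 6, 7, 7, 7, 8, 8, 8, 8, 8, 8]
step 2: w=[0.0005, 0.0084, 0.0084, 0.0142, 0.0300, 0.0300, 0.0300, 0.1464, 0.1464, 0.1464, 0.1464, 0.1464, 0.1464]  mean=-0.4208  Neff=7.5956  idx=[2, 5, 7, 7, 8, 8, 9, 9, 10, 10, 11, 12, 12]
step 3: w=[0.0005, 0.0032, 0.0906, 0.0906, 0.0906, 0.0906, 0.0906, 0.0906, 0.0906, 0.0906, 0.0906, 0.0906, 0.0906]  mean=-0.2453  Neff=11.0798  idx=[2, 3, 4, 4, 5, 6, 7, 8, 9, 10, 10, 11, 12]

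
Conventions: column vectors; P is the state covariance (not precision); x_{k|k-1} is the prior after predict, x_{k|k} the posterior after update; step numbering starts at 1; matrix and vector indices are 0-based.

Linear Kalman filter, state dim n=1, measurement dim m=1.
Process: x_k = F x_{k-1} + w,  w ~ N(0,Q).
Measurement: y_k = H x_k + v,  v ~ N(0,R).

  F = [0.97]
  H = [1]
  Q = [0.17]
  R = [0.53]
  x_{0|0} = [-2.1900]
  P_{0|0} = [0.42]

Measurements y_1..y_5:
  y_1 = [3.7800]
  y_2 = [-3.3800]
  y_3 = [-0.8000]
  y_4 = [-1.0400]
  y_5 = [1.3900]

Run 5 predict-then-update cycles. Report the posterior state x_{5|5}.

x_post = [0.0445]

step 1: x^-=[-2.1243]  P^-=[0.5652]  S=[1.0952]  K=[0.5161]  nu=[5.9043]  x^+=[0.9227]  P^+=[0.2735]
step 2: x^-=[0.8950]  P^-=[0.4273]  S=[0.9573]  K=[0.4464]  nu=[-4.2750]  x^+=[-1.0133]  P^+=[0.2366]
step 3: x^-=[-0.9829]  P^-=[0.3926]  S=[0.9226]  K=[0.4255]  nu=[0.1829]  x^+=[-0.9051]  P^+=[0.2255]
step 4: x^-=[-0.8779]  P^-=[0.3822]  S=[0.9122]  K=[0.4190]  nu=[-0.1621]  x^+=[-0.9458]  P^+=[0.2221]
step 5: x^-=[-0.9175]  P^-=[0.3789]  S=[0.9089]  K=[0.4169]  nu=[2.3075]  x^+=[0.0445]  P^+=[0.2210]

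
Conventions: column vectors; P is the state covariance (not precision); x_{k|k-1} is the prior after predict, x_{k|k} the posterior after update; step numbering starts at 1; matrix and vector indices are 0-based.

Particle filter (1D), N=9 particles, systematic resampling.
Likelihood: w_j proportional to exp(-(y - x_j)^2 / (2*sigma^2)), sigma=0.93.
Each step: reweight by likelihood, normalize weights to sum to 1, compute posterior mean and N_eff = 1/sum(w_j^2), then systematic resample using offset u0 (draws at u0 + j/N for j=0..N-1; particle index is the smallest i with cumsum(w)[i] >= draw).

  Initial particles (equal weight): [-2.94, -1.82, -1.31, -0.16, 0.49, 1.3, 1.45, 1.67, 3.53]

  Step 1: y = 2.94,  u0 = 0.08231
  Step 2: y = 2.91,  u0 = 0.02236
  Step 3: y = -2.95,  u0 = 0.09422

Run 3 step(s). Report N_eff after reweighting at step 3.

step 1: w=[0.0000, 0.0000, 0.0000, 0.0022, 0.0179, 0.1218, 0.1597, 0.2269, 0.4714]  mean=2.4413  Neff=3.1809  idx=[5, 6, 7, 7, 7, 8, 8, 8, 8]
step 2: w=[0.0451, 0.0589, 0.0830, 0.0830, 0.0830, 0.1617, 0.1617, 0.1617, 0.1617]  mean=2.8435  Neff=7.6452  idx=[0, 2, 3, 5, 5, 6, 7, 7, 8]
step 3: w=[0.7693, 0.1154, 0.1154, 0.0000, 0.0000, 0.0000, 0.0000, 0.0000, 0.0000]  mean=1.3854  Neff=1.6171  idx=[0, 0, 0, 0, 0, 0, 0, 1, 2]

N_eff = 1.6171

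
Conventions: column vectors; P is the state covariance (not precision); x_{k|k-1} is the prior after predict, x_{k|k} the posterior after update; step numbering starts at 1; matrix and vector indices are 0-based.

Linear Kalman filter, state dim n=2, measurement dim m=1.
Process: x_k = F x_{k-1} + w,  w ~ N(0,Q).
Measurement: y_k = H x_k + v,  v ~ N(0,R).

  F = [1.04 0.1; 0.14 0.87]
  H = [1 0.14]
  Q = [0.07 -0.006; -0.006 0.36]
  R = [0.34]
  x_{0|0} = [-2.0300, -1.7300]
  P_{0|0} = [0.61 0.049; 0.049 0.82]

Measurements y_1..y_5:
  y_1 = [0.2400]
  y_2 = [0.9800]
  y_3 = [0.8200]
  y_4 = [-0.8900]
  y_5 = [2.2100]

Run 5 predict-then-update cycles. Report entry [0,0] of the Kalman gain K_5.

step 1: x^-=[-2.2842, -1.7893]  P^-=[0.7482 0.1992; 0.1992 1.0046]  S=[1.1636]  K=[0.6669; 0.2920]  nu=[2.7747]  x^+=[-0.4337, -0.9790]  P^+=[0.2306 -0.0275; -0.0275 0.9053]
step 2: x^-=[-0.5489, -0.9124]  P^-=[0.3228 0.0811; 0.0811 1.0431]  S=[0.7059]  K=[0.4733; 0.3218]  nu=[1.6567]  x^+=[0.2352, -0.3794]  P^+=[0.1646 -0.0264; -0.0264 0.9700]
step 3: x^-=[0.2067, -0.2971]  P^-=[0.2523 0.0781; 0.0781 1.0910]  S=[0.6355]  K=[0.4141; 0.3632]  nu=[0.6549]  x^+=[0.4779, -0.0592]  P^+=[0.1433 -0.0175; -0.0175 1.0071]
step 4: x^-=[0.4911, 0.0154]  P^-=[0.2314 0.0864; 0.0864 1.1208]  S=[0.6175]  K=[0.3943; 0.3940]  nu=[-1.3832]  x^+=[-0.0543, -0.5296]  P^+=[0.1354 -0.0095; -0.0095 1.0250]
step 5: x^-=[-0.1094, -0.4684]  P^-=[0.2247 0.0941; 0.0941 1.1361]  S=[0.6133]  K=[0.3879; 0.4128]  nu=[2.3850]  x^+=[0.8156, 0.5162]  P^+=[0.1324 -0.0041; -0.0041 1.0316]

K[0,0] = 0.3879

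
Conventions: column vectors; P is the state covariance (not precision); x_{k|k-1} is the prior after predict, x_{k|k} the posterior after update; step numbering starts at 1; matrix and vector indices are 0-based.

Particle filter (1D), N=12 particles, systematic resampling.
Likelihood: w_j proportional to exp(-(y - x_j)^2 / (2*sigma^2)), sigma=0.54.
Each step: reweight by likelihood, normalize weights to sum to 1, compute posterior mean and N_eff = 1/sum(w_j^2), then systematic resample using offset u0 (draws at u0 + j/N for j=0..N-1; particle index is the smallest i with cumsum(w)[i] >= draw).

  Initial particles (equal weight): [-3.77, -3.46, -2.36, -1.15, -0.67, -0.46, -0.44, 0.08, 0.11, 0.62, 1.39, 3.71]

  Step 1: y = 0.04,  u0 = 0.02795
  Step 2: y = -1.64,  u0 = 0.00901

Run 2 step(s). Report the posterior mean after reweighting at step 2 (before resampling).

post_mean = -0.5479

step 1: w=[0.0000, 0.0000, 0.0000, 0.0199, 0.0951, 0.1471, 0.1521, 0.2252, 0.2239, 0.1268, 0.0099, 0.0000]  mean=-0.0862  Neff=5.8407  idx=[4, 4, 5, 6, 6, 7, 7, 7, 8, 8, 8, 9]
step 2: w=[0.2869, 0.2869, 0.1323, 0.1219, 0.1219, 0.0090, 0.0090, 0.0090, 0.0075, 0.0075, 0.0075, 0.0002]  mean=-0.5479  Neff=4.7097  idx=[0, 0, 0, 0, 1, 1, 1, 2, 2, 3, 4, 4]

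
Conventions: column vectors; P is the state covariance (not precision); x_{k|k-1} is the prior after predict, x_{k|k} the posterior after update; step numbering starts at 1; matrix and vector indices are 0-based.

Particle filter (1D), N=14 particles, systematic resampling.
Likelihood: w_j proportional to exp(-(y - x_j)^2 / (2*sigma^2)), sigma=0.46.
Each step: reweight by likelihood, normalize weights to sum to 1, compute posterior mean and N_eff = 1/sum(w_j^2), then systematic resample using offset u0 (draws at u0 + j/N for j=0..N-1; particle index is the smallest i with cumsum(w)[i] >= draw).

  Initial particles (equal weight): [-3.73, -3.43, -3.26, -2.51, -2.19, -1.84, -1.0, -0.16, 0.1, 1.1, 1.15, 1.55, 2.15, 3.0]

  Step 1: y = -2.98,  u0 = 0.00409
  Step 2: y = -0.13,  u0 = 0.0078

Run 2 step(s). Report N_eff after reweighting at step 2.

step 1: w=[0.1024, 0.2398, 0.3216, 0.2296, 0.0886, 0.0179, 0.0000, 0.0000, 0.0000, 0.0000, 0.0000, 0.0000, 0.0000, 0.0000]  mean=-3.0564  Neff=4.3047  idx=[0, 0, 1, 1, 1, 2, 2, 2, 2, 2, 3, 3, 3, 4]
step 2: w=[0.0000, 0.0000, 0.0000, 0.0000, 0.0000, 0.0000, 0.0000, 0.0000, 0.0000, 0.0000, 0.0315, 0.0315, 0.0315, 0.9054]  mean=-2.2203  Neff=1.2155  idx=[10, 12, 13, 13, 13, 13, 13, 13, 13, 13, 13, 13, 13, 13]

N_eff = 1.2155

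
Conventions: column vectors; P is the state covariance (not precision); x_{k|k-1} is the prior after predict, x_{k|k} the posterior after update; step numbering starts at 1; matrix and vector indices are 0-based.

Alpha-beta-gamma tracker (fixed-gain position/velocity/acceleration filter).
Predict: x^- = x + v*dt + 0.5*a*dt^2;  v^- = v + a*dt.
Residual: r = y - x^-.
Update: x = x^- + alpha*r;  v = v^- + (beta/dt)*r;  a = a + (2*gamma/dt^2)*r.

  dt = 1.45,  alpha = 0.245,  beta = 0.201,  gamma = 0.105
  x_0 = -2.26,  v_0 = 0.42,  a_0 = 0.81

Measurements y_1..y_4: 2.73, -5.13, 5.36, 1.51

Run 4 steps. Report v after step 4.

v_post = 1.8233

step 1: x_pred=-0.7995  r=3.5295  x^+=0.0652  v^+=2.0838  a^+=1.1625
step 2: x_pred=4.3088  r=-9.4388  x^+=1.9963  v^+=2.4610  a^+=0.2198
step 3: x_pred=5.7958  r=-0.4358  x^+=5.6890  v^+=2.7193  a^+=0.1762
step 4: x_pred=9.8172  r=-8.3072  x^+=7.7820  v^+=1.8233  a^+=-0.6535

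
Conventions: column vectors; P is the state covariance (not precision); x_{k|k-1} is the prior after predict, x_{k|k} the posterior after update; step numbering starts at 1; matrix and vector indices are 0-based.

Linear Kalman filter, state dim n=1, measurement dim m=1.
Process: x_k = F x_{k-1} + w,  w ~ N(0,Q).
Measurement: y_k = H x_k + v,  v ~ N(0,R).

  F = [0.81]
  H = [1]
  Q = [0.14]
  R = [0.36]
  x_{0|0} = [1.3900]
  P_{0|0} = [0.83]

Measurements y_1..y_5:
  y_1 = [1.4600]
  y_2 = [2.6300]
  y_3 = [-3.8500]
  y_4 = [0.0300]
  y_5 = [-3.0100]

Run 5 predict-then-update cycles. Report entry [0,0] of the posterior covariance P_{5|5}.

step 1: x^-=[1.1259]  P^-=[0.6846]  S=[1.0446]  K=[0.6554]  nu=[0.3341]  x^+=[1.3449]  P^+=[0.2359]
step 2: x^-=[1.0893]  P^-=[0.2948]  S=[0.6548]  K=[0.4502]  nu=[1.5407]  x^+=[1.7830]  P^+=[0.1621]
step 3: x^-=[1.4442]  P^-=[0.2463]  S=[0.6063]  K=[0.4063]  nu=[-5.2942]  x^+=[-0.7067]  P^+=[0.1463]
step 4: x^-=[-0.5724]  P^-=[0.2360]  S=[0.5960]  K=[0.3959]  nu=[0.6024]  x^+=[-0.3339]  P^+=[0.1425]
step 5: x^-=[-0.2705]  P^-=[0.2335]  S=[0.5935]  K=[0.3934]  nu=[-2.7395]  x^+=[-1.3483]  P^+=[0.1416]

P_post[0,0] = 0.1416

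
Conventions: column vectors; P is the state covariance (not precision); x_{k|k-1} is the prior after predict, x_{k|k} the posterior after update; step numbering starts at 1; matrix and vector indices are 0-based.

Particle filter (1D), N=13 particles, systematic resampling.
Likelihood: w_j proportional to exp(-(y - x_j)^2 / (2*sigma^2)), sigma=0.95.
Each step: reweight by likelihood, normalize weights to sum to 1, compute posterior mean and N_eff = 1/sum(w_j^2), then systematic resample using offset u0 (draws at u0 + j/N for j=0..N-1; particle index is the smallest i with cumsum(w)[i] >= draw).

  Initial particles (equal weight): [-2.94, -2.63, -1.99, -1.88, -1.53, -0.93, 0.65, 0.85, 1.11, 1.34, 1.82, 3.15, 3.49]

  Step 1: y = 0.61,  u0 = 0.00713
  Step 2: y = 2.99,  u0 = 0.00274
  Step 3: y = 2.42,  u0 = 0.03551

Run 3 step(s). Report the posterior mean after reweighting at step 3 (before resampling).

step 1: w=[0.0002, 0.0007, 0.0053, 0.0072, 0.0177, 0.0601, 0.2234, 0.2165, 0.1947, 0.1664, 0.0993, 0.0063, 0.0023]  mean=0.8674  Neff=5.6724  idx=[3, 5, 6, 6, 7, 7, 7, 8, 8, 8, 9, 9, 10]
step 2: w=[0.0000, 0.0001, 0.0289, 0.0289, 0.0474, 0.0474, 0.0474, 0.0846, 0.0846, 0.0846, 0.1327, 0.1327, 0.2808]  mean=1.3066  Neff=6.9479  idx=[2, 4, 6, 7, 8, 9, 10, 10, 11, 11, 12, 12, 12]
step 3: w=[0.0275, 0.0399, 0.0399, 0.0604, 0.0604, 0.0604, 0.0819, 0.0819, 0.0819, 0.0819, 0.1280, 0.1280, 0.1280]  mean=1.4246  Neff=11.0070  idx=[1, 3, 4, 5, 6, 7, 8, 9, 10, 10, 11, 12, 12]

post_mean = 1.4246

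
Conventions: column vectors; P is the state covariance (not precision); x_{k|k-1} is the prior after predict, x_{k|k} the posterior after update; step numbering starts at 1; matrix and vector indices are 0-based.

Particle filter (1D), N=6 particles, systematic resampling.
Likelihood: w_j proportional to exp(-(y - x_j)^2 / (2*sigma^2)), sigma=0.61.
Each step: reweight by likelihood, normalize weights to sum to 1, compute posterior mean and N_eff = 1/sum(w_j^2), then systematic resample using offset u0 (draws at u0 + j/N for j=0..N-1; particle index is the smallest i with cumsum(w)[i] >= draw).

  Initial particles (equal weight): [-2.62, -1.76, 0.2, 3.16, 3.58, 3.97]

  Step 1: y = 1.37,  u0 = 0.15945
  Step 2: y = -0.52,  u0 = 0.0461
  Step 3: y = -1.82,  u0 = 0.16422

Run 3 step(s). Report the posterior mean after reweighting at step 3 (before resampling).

step 1: w=[0.0000, 0.0000, 0.9136, 0.0776, 0.0081, 0.0007]  mean=0.4595  Neff=1.1893  idx=[2, 2, 2, 2, 2, 4]
step 2: w=[0.2000, 0.2000, 0.2000, 0.2000, 0.2000, 0.0000]  mean=0.2000  Neff=5.0000  idx=[0, 1, 1, 2, 3, 4]
step 3: w=[0.1667, 0.1667, 0.1667, 0.1667, 0.1667, 0.1667]  mean=0.2000  Neff=6.0000  idx=[0, 1, 2, 3, 4, 5]

post_mean = 0.2000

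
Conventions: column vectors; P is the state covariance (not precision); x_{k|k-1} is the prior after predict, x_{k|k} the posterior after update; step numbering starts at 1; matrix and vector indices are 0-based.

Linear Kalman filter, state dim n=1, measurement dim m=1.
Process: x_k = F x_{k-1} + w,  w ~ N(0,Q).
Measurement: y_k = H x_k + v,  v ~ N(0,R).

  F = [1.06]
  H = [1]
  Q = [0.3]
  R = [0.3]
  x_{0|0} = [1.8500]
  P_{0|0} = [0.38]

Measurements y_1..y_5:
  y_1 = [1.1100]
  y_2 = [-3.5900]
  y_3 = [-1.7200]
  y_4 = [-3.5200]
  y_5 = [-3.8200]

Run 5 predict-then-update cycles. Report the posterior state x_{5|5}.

x_post = [-3.5523]

step 1: x^-=[1.9610]  P^-=[0.7270]  S=[1.0270]  K=[0.7079]  nu=[-0.8510]  x^+=[1.3586]  P^+=[0.2124]
step 2: x^-=[1.4401]  P^-=[0.5386]  S=[0.8386]  K=[0.6423]  nu=[-5.0301]  x^+=[-1.7906]  P^+=[0.1927]
step 3: x^-=[-1.8980]  P^-=[0.5165]  S=[0.8165]  K=[0.6326]  nu=[0.1780]  x^+=[-1.7854]  P^+=[0.1898]
step 4: x^-=[-1.8925]  P^-=[0.5132]  S=[0.8132]  K=[0.6311]  nu=[-1.6275]  x^+=[-2.9196]  P^+=[0.1893]
step 5: x^-=[-3.0948]  P^-=[0.5127]  S=[0.8127]  K=[0.6309]  nu=[-0.7252]  x^+=[-3.5523]  P^+=[0.1893]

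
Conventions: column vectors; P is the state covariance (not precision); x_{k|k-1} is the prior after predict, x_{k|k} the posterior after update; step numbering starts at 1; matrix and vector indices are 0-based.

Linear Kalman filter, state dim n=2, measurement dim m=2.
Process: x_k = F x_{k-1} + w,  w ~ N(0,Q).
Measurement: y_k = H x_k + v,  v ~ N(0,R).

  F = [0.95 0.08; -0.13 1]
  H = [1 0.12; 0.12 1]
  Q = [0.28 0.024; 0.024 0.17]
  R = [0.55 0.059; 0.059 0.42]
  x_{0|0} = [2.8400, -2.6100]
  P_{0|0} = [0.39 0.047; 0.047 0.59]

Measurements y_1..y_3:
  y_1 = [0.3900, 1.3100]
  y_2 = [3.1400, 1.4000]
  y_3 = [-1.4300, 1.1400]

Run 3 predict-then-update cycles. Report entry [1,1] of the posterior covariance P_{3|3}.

step 1: x^-=[2.4892, -2.9792]  P^-=[0.6429 0.0672; 0.0672 0.7544]  S=[1.2199 0.2948; 0.2948 1.1998]  K=[0.5364 -0.0115; -0.0258 0.6418]  nu=[-1.7417, 3.9905]  x^+=[1.5090, -0.3729]  P^+=[0.2954 -0.0086; -0.0086 0.2691]
step 2: x^-=[1.4037, -0.5691]  P^-=[0.5470 0.0009; 0.0009 0.4463]  S=[1.1036 0.1791; 0.1791 0.8744]  K=[0.5000 -0.0263; -0.0346 0.5176]  nu=[1.8046, 1.8007]  x^+=[2.2586, 0.3005]  P^+=[0.2752 -0.0146; -0.0146 0.2171]
step 3: x^-=[2.1698, 0.0068]  P^-=[0.5275 -0.0063; -0.0063 0.3956]  S=[1.0817 0.1634; 0.1634 0.8216]  K=[0.4913 -0.0283; -0.0356 0.4876]  nu=[-3.6006, 0.8728]  x^+=[0.3762, 0.5605]  P^+=[0.2704 -0.0153; -0.0153 0.2045]

P_post[1,1] = 0.2045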